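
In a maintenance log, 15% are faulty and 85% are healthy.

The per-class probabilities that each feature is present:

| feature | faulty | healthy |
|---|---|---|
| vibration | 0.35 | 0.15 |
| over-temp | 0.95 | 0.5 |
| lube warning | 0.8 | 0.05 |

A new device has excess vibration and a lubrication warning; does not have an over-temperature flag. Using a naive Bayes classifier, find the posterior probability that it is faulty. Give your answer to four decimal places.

faulty: 0.15 × 0.35 × (1−0.95) × 0.8 = 0.0021
healthy: 0.85 × 0.15 × (1−0.5) × 0.05 = 0.0031875
P(faulty | x) = 0.0021 / 0.0052875 ≈ 0.3972

0.3972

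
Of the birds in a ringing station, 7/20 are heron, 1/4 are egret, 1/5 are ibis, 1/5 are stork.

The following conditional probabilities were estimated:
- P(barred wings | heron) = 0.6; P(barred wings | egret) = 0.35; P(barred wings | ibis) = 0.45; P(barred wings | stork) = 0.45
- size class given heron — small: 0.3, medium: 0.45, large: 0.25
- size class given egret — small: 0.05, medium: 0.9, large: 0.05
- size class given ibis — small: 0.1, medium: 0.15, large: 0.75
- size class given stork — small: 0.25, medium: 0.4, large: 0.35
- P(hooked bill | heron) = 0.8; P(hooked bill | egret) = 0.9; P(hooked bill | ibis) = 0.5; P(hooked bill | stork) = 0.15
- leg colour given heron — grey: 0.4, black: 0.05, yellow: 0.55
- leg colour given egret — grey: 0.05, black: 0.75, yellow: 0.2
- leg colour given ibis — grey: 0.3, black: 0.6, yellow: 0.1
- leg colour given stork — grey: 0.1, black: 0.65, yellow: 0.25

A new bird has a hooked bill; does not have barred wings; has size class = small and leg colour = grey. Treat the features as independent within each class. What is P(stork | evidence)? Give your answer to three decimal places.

heron: 0.35 × (1−0.6) × 0.3 × 0.8 × 0.4 = 0.01344
egret: 0.25 × (1−0.35) × 0.05 × 0.9 × 0.05 = 0.000365625
ibis: 0.2 × (1−0.45) × 0.1 × 0.5 × 0.3 = 0.00165
stork: 0.2 × (1−0.45) × 0.25 × 0.15 × 0.1 = 0.0004125
P(stork | x) = 0.0004125 / 0.015868125 ≈ 0.026

0.026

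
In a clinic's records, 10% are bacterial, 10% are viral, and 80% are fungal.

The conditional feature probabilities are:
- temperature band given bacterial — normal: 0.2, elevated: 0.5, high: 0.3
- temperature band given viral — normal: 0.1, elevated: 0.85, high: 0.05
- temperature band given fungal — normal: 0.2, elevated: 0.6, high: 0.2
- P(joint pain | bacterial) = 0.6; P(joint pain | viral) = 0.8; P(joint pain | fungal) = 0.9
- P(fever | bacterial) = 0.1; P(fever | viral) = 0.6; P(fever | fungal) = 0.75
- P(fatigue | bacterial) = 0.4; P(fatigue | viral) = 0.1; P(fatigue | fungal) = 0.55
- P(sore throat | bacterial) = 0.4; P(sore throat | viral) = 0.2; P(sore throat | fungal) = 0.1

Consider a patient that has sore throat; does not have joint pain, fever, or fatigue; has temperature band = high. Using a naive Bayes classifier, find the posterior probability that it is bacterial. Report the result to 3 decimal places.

0.911

bacterial: 0.1 × 0.3 × (1−0.6) × (1−0.1) × (1−0.4) × 0.4 = 0.002592
viral: 0.1 × 0.05 × (1−0.8) × (1−0.6) × (1−0.1) × 0.2 = 0.000072
fungal: 0.8 × 0.2 × (1−0.9) × (1−0.75) × (1−0.55) × 0.1 = 0.00018
P(bacterial | x) = 0.002592 / 0.002844 ≈ 0.911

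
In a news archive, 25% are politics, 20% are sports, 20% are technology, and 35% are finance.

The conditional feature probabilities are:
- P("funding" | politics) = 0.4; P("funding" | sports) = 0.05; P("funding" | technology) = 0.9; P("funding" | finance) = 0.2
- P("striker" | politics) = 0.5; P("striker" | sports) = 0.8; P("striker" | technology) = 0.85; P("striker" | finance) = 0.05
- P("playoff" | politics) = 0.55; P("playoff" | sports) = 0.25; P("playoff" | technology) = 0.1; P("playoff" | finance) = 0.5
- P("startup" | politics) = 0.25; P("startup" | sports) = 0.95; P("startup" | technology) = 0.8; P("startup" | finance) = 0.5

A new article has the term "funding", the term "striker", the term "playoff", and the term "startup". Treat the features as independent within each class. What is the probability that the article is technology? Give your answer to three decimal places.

0.559

politics: 0.25 × 0.4 × 0.5 × 0.55 × 0.25 = 0.006875
sports: 0.2 × 0.05 × 0.8 × 0.25 × 0.95 = 0.0019
technology: 0.2 × 0.9 × 0.85 × 0.1 × 0.8 = 0.01224
finance: 0.35 × 0.2 × 0.05 × 0.5 × 0.5 = 0.000875
P(technology | x) = 0.01224 / 0.02189 ≈ 0.559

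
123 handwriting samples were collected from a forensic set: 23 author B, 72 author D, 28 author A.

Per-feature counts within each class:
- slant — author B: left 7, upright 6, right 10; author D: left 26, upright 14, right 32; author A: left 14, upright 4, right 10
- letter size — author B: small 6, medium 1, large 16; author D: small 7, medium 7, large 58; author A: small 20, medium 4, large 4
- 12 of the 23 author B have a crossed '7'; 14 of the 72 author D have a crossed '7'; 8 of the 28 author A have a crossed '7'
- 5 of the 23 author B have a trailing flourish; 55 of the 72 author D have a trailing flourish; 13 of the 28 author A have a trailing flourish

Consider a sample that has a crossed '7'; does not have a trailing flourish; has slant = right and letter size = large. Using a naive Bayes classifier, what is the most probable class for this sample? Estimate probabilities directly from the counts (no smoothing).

author B: (23/123) × (10/23) × (16/23) × (12/23) × (18/23) ≈ 0.0230933
author D: (72/123) × (32/72) × (58/72) × (14/72) × (17/72) ≈ 0.00962171
author A: (28/123) × (10/28) × (4/28) × (8/28) × (15/28) ≈ 0.00177771
Highest score → author B.

author B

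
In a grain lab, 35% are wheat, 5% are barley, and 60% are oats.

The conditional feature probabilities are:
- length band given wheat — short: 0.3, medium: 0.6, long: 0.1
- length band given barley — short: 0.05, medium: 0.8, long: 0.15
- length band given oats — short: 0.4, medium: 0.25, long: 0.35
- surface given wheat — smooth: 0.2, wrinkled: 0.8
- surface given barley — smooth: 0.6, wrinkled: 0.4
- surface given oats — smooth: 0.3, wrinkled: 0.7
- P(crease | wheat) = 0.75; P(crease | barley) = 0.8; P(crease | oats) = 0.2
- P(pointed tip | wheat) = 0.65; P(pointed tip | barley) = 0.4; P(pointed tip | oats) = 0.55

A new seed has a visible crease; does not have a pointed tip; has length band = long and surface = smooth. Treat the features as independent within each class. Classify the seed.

wheat: 0.35 × 0.1 × 0.2 × 0.75 × (1−0.65) = 0.0018375
barley: 0.05 × 0.15 × 0.6 × 0.8 × (1−0.4) = 0.00216
oats: 0.6 × 0.35 × 0.3 × 0.2 × (1−0.55) = 0.00567
Highest score → oats.

oats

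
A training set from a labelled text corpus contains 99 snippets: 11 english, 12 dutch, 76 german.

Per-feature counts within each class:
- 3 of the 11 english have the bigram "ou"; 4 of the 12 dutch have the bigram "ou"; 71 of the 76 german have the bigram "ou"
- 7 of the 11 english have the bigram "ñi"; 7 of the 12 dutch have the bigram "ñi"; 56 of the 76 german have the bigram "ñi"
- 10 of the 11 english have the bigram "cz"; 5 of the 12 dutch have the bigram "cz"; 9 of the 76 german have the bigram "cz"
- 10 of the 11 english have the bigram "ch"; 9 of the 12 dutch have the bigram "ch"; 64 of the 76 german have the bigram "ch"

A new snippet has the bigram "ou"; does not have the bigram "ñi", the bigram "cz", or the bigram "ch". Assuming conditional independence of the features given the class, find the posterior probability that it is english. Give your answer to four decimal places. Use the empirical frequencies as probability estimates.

english: (11/99) × (3/11) × (4/11) × (1/11) × (1/11) ≈ 0.0000910685
dutch: (12/99) × (4/12) × (5/12) × (7/12) × (3/12) ≈ 0.00245511
german: (76/99) × (71/76) × (20/76) × (67/76) × (12/76) ≈ 0.0262705
P(english | x) = 0.0000910685 / 0.0288166785 ≈ 0.0032

0.0032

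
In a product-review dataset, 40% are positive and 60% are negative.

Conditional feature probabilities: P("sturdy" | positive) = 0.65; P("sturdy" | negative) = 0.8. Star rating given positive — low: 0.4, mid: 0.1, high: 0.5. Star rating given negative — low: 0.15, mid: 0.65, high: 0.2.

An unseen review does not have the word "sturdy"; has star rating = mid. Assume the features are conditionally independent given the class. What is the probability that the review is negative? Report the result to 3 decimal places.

0.848

positive: 0.4 × (1−0.65) × 0.1 = 0.014
negative: 0.6 × (1−0.8) × 0.65 = 0.078
P(negative | x) = 0.078 / 0.092 ≈ 0.848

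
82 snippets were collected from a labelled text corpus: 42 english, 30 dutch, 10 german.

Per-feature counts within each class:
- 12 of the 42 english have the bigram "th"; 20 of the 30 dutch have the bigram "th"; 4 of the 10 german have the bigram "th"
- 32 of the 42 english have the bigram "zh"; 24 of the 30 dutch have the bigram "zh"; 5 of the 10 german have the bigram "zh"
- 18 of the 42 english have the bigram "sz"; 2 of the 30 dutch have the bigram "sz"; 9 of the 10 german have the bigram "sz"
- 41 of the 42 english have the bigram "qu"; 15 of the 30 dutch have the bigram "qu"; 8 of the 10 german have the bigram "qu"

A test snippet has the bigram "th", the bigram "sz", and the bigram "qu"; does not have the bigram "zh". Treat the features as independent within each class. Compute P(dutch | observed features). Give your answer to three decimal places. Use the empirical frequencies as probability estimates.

english: (42/82) × (12/42) × (10/42) × (18/42) × (41/42) ≈ 0.0145773
dutch: (30/82) × (20/30) × (6/30) × (2/30) × (15/30) ≈ 0.00162602
german: (10/82) × (4/10) × (5/10) × (9/10) × (8/10) ≈ 0.017561
P(dutch | x) = 0.00162602 / 0.03376432 ≈ 0.048

0.048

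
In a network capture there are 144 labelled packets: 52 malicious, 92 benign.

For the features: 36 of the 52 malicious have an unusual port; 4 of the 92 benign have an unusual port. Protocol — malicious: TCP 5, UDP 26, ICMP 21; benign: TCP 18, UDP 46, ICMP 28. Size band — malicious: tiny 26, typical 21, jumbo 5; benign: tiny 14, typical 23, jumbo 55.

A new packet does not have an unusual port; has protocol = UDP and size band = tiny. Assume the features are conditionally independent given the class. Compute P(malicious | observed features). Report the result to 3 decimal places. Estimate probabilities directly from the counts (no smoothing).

malicious: (52/144) × (16/52) × (26/52) × (26/52) ≈ 0.0277778
benign: (92/144) × (88/92) × (46/92) × (14/92) ≈ 0.0464976
P(malicious | x) = 0.0277778 / 0.0742754 ≈ 0.374

0.374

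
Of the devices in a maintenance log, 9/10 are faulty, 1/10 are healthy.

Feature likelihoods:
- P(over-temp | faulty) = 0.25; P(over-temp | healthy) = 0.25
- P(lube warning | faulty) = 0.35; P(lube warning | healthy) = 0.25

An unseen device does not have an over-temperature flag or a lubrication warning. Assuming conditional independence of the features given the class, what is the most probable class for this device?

faulty

faulty: 0.9 × (1−0.25) × (1−0.35) = 0.43875
healthy: 0.1 × (1−0.25) × (1−0.25) = 0.05625
Highest score → faulty.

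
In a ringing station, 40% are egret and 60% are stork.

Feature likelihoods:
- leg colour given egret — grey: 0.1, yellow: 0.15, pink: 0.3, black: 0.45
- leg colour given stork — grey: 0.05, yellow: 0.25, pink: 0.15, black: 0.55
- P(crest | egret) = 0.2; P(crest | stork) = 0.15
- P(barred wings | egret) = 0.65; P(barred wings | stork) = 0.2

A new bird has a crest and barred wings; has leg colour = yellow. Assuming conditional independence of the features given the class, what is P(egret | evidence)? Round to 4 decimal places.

egret: 0.4 × 0.15 × 0.2 × 0.65 = 0.0078
stork: 0.6 × 0.25 × 0.15 × 0.2 = 0.0045
P(egret | x) = 0.0078 / 0.0123 ≈ 0.6341

0.6341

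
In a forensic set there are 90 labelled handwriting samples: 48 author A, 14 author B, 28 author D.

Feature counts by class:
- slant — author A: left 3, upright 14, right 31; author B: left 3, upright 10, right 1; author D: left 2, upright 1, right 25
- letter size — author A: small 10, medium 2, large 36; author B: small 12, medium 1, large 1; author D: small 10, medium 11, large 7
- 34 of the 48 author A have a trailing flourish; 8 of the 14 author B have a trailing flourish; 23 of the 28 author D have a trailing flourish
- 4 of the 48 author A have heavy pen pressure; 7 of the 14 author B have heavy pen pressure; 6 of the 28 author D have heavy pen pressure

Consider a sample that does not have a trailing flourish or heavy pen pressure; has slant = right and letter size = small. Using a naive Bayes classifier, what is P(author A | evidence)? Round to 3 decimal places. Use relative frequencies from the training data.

author A: (48/90) × (31/48) × (10/48) × (14/48) × (44/48) ≈ 0.0191856
author B: (14/90) × (1/14) × (12/14) × (6/14) × (7/14) ≈ 0.00204082
author D: (28/90) × (25/28) × (10/28) × (5/28) × (22/28) ≈ 0.0139193
P(author A | x) = 0.0191856 / 0.03514572 ≈ 0.546

0.546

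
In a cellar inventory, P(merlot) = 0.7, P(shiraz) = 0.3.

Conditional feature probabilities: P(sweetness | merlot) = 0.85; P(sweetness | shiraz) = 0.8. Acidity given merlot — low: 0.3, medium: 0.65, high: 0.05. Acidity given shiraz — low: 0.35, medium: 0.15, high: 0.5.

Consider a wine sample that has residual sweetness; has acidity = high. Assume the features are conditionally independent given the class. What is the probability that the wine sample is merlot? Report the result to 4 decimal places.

merlot: 0.7 × 0.85 × 0.05 = 0.02975
shiraz: 0.3 × 0.8 × 0.5 = 0.12
P(merlot | x) = 0.02975 / 0.14975 ≈ 0.1987

0.1987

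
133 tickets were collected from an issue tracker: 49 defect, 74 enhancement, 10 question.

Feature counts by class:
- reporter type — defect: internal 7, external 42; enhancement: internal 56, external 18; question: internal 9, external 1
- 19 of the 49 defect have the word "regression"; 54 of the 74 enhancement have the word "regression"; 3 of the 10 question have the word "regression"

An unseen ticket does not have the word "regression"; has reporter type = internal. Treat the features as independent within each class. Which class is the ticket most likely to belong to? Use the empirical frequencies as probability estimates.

enhancement

defect: (49/133) × (7/49) × (30/49) ≈ 0.0322234
enhancement: (74/133) × (56/74) × (20/74) ≈ 0.113798
question: (10/133) × (9/10) × (7/10) ≈ 0.0473684
Highest score → enhancement.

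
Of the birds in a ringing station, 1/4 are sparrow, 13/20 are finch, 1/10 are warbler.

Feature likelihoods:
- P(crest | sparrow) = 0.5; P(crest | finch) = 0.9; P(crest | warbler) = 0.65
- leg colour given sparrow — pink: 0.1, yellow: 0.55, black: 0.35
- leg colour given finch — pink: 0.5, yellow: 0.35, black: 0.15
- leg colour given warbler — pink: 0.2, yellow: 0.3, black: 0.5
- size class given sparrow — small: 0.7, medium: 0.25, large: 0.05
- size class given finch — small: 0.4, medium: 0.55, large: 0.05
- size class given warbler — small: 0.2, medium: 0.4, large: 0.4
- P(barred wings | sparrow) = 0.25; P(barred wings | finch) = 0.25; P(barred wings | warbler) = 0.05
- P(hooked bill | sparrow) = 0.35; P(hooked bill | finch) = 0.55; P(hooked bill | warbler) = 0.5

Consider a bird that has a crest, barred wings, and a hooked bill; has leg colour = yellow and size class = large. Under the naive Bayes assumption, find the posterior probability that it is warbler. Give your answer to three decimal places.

sparrow: 0.25 × 0.5 × 0.55 × 0.05 × 0.25 × 0.35 = 0.00030078125
finch: 0.65 × 0.9 × 0.35 × 0.05 × 0.25 × 0.55 = 0.00140765625
warbler: 0.1 × 0.65 × 0.3 × 0.4 × 0.05 × 0.5 = 0.000195
P(warbler | x) = 0.000195 / 0.0019034375 ≈ 0.102

0.102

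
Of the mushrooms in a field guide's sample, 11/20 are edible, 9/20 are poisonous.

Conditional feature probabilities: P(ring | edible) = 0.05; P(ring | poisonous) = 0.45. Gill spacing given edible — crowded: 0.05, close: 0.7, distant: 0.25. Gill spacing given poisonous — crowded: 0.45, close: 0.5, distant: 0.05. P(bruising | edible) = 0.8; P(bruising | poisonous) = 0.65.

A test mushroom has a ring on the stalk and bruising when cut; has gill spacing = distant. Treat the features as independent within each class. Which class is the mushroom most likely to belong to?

poisonous

edible: 0.55 × 0.05 × 0.25 × 0.8 = 0.0055
poisonous: 0.45 × 0.45 × 0.05 × 0.65 = 0.00658125
Highest score → poisonous.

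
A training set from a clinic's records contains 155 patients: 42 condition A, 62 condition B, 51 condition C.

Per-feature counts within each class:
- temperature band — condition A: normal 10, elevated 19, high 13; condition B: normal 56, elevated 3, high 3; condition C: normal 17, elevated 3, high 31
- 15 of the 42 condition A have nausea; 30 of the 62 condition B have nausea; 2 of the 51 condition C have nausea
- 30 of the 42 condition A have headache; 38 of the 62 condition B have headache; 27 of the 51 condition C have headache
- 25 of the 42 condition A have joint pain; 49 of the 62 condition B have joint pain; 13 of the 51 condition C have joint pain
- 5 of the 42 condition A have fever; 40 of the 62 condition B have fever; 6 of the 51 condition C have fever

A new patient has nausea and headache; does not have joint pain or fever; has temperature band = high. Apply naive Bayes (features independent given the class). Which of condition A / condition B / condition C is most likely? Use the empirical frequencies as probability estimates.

condition A: (42/155) × (13/42) × (15/42) × (30/42) × (17/42) × (37/42) ≈ 0.00762918
condition B: (62/155) × (3/62) × (30/62) × (38/62) × (13/62) × (22/62) ≈ 0.000427065
condition C: (51/155) × (31/51) × (2/51) × (27/51) × (38/51) × (45/51) ≈ 0.00272985
Highest score → condition A.

condition A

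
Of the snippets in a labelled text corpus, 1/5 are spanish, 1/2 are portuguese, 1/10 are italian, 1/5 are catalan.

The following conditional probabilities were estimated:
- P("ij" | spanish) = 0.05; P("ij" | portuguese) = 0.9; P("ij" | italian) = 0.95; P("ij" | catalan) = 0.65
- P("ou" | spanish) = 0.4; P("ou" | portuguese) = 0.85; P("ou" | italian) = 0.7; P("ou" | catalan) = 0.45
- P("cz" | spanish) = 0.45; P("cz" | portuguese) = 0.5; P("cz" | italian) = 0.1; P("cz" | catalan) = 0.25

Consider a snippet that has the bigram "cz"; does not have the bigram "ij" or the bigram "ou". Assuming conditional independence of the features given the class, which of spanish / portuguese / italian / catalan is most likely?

spanish

spanish: 0.2 × (1−0.05) × (1−0.4) × 0.45 = 0.0513
portuguese: 0.5 × (1−0.9) × (1−0.85) × 0.5 = 0.00375
italian: 0.1 × (1−0.95) × (1−0.7) × 0.1 = 0.00015
catalan: 0.2 × (1−0.65) × (1−0.45) × 0.25 = 0.009625
Highest score → spanish.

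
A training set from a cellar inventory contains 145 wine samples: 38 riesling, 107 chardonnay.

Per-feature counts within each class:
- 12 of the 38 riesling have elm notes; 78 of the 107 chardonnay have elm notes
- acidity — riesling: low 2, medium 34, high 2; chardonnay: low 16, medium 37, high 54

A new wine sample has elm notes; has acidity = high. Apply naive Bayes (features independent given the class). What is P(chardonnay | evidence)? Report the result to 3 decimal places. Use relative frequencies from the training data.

riesling: (38/145) × (12/38) × (2/38) ≈ 0.00435572
chardonnay: (107/145) × (78/107) × (54/107) ≈ 0.271479
P(chardonnay | x) = 0.271479 / 0.27583472 ≈ 0.984

0.984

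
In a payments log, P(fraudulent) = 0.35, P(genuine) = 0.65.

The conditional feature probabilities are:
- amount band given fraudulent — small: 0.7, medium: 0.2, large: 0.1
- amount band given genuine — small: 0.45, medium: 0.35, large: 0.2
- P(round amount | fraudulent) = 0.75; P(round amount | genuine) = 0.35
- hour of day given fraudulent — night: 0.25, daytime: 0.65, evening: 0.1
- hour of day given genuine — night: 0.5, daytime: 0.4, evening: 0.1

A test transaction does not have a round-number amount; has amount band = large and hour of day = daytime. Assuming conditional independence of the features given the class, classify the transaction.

genuine

fraudulent: 0.35 × 0.1 × (1−0.75) × 0.65 = 0.0056875
genuine: 0.65 × 0.2 × (1−0.35) × 0.4 = 0.0338
Highest score → genuine.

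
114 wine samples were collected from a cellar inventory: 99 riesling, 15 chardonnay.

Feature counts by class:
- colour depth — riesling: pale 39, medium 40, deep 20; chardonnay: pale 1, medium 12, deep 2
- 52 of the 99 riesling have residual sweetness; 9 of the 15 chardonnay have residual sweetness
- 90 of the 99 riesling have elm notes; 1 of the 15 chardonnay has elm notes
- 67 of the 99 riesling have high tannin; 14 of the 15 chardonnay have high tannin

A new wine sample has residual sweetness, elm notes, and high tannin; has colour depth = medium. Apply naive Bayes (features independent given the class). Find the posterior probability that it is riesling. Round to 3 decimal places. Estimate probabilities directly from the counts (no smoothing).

0.967

riesling: (99/114) × (40/99) × (52/99) × (90/99) × (67/99) ≈ 0.113389
chardonnay: (15/114) × (12/15) × (9/15) × (1/15) × (14/15) ≈ 0.00392982
P(riesling | x) = 0.113389 / 0.11731882 ≈ 0.967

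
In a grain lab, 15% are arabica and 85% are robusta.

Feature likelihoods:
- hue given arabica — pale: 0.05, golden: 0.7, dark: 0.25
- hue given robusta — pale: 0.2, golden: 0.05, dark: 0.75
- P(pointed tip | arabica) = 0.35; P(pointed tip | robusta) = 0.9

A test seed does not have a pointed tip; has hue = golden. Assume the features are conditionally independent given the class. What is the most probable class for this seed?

arabica

arabica: 0.15 × 0.7 × (1−0.35) = 0.06825
robusta: 0.85 × 0.05 × (1−0.9) = 0.00425
Highest score → arabica.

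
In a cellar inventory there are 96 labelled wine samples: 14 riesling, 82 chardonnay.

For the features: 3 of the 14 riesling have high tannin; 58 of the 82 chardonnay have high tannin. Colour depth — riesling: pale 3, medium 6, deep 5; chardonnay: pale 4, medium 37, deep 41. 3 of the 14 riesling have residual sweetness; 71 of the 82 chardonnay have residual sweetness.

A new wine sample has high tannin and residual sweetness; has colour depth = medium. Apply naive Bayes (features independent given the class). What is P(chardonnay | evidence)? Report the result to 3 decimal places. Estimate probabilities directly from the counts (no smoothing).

0.988

riesling: (14/96) × (3/14) × (6/14) × (3/14) ≈ 0.0028699
chardonnay: (82/96) × (58/82) × (37/82) × (71/82) ≈ 0.236042
P(chardonnay | x) = 0.236042 / 0.2389119 ≈ 0.988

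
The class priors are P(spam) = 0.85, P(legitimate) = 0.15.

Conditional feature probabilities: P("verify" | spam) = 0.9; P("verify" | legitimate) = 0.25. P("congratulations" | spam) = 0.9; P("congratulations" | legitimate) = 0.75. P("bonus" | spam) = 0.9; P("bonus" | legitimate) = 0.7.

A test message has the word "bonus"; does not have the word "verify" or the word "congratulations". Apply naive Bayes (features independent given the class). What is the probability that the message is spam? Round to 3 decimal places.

spam: 0.85 × (1−0.9) × (1−0.9) × 0.9 = 0.00765
legitimate: 0.15 × (1−0.25) × (1−0.75) × 0.7 = 0.0196875
P(spam | x) = 0.00765 / 0.0273375 ≈ 0.280

0.280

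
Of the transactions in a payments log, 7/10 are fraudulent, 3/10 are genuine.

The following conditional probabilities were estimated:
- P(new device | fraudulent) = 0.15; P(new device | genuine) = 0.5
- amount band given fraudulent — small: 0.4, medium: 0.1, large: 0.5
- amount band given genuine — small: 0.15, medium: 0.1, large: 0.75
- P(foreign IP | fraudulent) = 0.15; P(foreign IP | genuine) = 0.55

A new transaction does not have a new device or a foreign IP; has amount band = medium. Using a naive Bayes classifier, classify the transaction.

fraudulent: 0.7 × (1−0.15) × 0.1 × (1−0.15) = 0.050575
genuine: 0.3 × (1−0.5) × 0.1 × (1−0.55) = 0.00675
Highest score → fraudulent.

fraudulent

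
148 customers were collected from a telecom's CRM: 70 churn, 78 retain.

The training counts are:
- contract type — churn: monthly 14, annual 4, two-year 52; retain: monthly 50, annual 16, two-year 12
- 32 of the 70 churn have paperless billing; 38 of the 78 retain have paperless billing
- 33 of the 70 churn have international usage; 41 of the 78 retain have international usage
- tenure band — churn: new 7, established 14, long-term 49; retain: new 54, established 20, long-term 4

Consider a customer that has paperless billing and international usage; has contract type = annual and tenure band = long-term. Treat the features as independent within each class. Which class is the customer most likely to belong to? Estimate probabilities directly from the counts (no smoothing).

churn: (70/148) × (4/70) × (32/70) × (33/70) × (49/70) ≈ 0.00407722
retain: (78/148) × (16/78) × (38/78) × (41/78) × (4/78) ≈ 0.00141972
Highest score → churn.

churn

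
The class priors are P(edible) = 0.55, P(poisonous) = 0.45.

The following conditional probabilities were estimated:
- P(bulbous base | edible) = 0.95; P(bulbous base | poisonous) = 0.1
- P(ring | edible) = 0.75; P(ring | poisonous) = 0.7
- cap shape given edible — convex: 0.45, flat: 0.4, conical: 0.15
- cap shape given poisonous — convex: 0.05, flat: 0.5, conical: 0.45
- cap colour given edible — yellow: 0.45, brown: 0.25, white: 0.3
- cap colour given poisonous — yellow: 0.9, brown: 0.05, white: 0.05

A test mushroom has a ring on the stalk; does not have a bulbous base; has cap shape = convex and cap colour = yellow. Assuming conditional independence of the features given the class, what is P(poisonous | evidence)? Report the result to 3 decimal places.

edible: 0.55 × (1−0.95) × 0.75 × 0.45 × 0.45 = 0.0041765625
poisonous: 0.45 × (1−0.1) × 0.7 × 0.05 × 0.9 = 0.0127575
P(poisonous | x) = 0.0127575 / 0.0169340625 ≈ 0.753

0.753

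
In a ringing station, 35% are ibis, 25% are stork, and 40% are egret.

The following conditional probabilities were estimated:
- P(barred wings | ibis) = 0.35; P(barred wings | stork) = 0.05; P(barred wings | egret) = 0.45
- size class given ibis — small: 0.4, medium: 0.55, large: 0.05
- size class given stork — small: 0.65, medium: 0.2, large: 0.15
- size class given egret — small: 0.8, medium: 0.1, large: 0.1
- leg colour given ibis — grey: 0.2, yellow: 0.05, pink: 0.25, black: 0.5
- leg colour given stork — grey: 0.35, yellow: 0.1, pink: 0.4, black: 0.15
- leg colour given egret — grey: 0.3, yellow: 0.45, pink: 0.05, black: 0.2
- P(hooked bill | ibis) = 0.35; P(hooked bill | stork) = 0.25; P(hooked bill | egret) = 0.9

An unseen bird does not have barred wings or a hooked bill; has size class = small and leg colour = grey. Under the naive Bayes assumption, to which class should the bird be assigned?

ibis: 0.35 × (1−0.35) × 0.4 × 0.2 × (1−0.35) = 0.01183
stork: 0.25 × (1−0.05) × 0.65 × 0.35 × (1−0.25) = 0.0405234375
egret: 0.4 × (1−0.45) × 0.8 × 0.3 × (1−0.9) = 0.00528
Highest score → stork.

stork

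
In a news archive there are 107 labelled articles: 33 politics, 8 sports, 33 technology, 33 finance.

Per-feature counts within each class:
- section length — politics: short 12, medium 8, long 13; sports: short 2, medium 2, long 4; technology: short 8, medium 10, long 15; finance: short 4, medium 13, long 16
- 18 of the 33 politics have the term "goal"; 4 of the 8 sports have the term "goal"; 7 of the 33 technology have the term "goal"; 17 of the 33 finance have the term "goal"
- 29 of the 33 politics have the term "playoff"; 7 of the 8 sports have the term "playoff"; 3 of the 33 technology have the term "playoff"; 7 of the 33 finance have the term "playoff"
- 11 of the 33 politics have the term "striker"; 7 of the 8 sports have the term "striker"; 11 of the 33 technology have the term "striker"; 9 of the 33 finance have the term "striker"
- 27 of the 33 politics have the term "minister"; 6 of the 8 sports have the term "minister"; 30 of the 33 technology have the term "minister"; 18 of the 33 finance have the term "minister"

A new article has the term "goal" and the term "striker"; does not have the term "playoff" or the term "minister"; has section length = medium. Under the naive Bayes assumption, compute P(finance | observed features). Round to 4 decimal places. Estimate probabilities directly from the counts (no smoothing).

0.8474

politics: (33/107) × (8/33) × (18/33) × (4/33) × (11/33) × (6/33) ≈ 0.00029959
sports: (8/107) × (2/8) × (4/8) × (1/8) × (7/8) × (2/8) ≈ 0.000255549
technology: (33/107) × (10/33) × (7/33) × (30/33) × (11/33) × (3/33) ≈ 0.000546127
finance: (33/107) × (13/33) × (17/33) × (26/33) × (9/33) × (15/33) ≈ 0.00611308
P(finance | x) = 0.00611308 / 0.007214346 ≈ 0.8474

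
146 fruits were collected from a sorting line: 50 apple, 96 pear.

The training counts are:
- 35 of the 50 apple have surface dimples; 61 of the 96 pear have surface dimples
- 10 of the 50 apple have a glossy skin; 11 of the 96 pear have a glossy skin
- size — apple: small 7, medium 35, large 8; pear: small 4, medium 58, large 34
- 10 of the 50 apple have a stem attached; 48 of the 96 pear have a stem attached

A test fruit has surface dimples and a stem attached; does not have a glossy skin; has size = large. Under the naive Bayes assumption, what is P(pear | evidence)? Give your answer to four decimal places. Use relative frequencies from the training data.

apple: (50/146) × (35/50) × (40/50) × (8/50) × (10/50) ≈ 0.00613699
pear: (96/146) × (61/96) × (85/96) × (34/96) × (48/96) ≈ 0.0655092
P(pear | x) = 0.0655092 / 0.07164619 ≈ 0.9143

0.9143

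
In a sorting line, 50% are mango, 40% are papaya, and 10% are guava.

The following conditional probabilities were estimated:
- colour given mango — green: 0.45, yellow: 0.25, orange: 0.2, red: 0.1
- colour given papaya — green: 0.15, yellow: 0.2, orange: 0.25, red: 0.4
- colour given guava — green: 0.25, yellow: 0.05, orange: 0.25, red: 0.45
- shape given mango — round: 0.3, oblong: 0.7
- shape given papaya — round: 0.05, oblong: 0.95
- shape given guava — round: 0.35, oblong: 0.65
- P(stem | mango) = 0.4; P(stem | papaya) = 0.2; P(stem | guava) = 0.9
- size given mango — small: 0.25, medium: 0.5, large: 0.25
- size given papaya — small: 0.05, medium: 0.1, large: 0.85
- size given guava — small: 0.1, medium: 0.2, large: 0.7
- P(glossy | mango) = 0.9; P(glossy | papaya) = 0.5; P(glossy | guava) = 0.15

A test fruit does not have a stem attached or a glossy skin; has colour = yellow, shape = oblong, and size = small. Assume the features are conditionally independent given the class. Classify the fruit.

mango: 0.5 × 0.25 × 0.7 × (1−0.4) × 0.25 × (1−0.9) = 0.0013125
papaya: 0.4 × 0.2 × 0.95 × (1−0.2) × 0.05 × (1−0.5) = 0.00152
guava: 0.1 × 0.05 × 0.65 × (1−0.9) × 0.1 × (1−0.15) = 0.000027625
Highest score → papaya.

papaya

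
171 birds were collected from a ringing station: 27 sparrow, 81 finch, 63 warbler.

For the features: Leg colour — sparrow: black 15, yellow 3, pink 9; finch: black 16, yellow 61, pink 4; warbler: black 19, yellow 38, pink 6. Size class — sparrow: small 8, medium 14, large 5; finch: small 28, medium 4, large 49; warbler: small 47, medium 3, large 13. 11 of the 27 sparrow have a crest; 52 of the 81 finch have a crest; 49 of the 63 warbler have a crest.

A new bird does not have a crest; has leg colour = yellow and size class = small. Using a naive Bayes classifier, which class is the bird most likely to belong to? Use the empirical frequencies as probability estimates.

finch

sparrow: (27/171) × (3/27) × (8/27) × (16/27) ≈ 0.0030804
finch: (81/171) × (61/81) × (28/81) × (29/81) ≈ 0.0441489
warbler: (63/171) × (38/63) × (47/63) × (14/63) ≈ 0.0368411
Highest score → finch.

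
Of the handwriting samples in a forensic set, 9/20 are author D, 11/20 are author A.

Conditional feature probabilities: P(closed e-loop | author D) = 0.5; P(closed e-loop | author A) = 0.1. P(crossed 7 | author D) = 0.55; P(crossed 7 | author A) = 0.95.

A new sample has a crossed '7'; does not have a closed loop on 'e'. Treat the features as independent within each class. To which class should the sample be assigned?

author A

author D: 0.45 × (1−0.5) × 0.55 = 0.12375
author A: 0.55 × (1−0.1) × 0.95 = 0.47025
Highest score → author A.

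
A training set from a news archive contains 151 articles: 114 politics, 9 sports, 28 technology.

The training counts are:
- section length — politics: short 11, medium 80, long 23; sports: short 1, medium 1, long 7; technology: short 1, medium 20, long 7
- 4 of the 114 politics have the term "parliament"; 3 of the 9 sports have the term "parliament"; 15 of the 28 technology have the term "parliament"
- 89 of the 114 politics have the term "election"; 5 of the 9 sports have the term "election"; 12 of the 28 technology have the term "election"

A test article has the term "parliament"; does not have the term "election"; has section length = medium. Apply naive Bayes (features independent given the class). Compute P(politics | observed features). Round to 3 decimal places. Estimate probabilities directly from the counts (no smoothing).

0.089

politics: (114/151) × (80/114) × (4/114) × (25/114) ≈ 0.00407665
sports: (9/151) × (1/9) × (3/9) × (4/9) ≈ 0.000981114
technology: (28/151) × (20/28) × (15/28) × (16/28) ≈ 0.040546
P(politics | x) = 0.00407665 / 0.045603764 ≈ 0.089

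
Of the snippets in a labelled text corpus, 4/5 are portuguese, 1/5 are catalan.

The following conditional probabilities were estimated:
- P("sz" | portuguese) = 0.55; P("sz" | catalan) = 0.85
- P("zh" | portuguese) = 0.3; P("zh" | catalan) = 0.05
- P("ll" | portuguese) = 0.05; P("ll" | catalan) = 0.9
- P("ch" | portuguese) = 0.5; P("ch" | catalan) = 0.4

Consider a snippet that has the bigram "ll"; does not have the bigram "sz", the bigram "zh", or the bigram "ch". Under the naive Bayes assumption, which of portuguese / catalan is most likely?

catalan

portuguese: 0.8 × (1−0.55) × (1−0.3) × 0.05 × (1−0.5) = 0.0063
catalan: 0.2 × (1−0.85) × (1−0.05) × 0.9 × (1−0.4) = 0.01539
Highest score → catalan.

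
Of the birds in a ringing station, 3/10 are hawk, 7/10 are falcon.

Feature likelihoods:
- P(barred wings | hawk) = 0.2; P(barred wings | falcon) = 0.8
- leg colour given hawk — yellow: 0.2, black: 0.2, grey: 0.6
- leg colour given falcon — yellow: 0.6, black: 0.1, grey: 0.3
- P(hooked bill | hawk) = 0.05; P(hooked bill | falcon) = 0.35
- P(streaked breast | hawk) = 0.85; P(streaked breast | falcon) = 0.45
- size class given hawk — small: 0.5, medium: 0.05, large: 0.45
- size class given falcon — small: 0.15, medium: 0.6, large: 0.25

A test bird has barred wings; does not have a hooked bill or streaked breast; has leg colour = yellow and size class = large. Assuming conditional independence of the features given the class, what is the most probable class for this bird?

falcon

hawk: 0.3 × 0.2 × 0.2 × (1−0.05) × (1−0.85) × 0.45 = 0.0007695
falcon: 0.7 × 0.8 × 0.6 × (1−0.35) × (1−0.45) × 0.25 = 0.03003
Highest score → falcon.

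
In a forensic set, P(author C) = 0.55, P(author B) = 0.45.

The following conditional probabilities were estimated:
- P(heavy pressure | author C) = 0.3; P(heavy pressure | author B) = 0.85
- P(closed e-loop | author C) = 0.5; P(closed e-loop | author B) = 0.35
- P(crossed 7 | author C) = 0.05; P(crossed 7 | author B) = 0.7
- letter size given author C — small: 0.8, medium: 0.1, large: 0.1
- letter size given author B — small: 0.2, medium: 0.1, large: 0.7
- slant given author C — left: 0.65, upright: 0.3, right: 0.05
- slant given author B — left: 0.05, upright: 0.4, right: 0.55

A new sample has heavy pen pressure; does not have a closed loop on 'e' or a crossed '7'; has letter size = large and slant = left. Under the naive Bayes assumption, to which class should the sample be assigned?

author C: 0.55 × 0.3 × (1−0.5) × (1−0.05) × 0.1 × 0.65 = 0.005094375
author B: 0.45 × 0.85 × (1−0.35) × (1−0.7) × 0.7 × 0.05 = 0.0026105625
Highest score → author C.

author C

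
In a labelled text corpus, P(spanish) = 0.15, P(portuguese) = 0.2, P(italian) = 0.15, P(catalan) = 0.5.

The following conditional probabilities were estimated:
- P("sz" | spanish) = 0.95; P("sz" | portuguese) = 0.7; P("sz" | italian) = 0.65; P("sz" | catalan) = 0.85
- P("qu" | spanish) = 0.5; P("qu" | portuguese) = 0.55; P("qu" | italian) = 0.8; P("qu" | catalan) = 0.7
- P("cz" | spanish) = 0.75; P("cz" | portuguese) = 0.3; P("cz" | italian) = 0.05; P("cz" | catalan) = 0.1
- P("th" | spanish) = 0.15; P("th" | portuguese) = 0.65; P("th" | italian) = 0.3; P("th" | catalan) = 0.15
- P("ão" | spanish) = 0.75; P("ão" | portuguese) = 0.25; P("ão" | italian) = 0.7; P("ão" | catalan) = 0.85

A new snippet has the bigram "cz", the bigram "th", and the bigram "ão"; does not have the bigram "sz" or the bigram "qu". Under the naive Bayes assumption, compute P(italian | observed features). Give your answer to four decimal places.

0.0543

spanish: 0.15 × (1−0.95) × (1−0.5) × 0.75 × 0.15 × 0.75 = 0.00031640625
portuguese: 0.2 × (1−0.7) × (1−0.55) × 0.3 × 0.65 × 0.25 = 0.00131625
italian: 0.15 × (1−0.65) × (1−0.8) × 0.05 × 0.3 × 0.7 = 0.00011025
catalan: 0.5 × (1−0.85) × (1−0.7) × 0.1 × 0.15 × 0.85 = 0.000286875
P(italian | x) = 0.00011025 / 0.00202978125 ≈ 0.0543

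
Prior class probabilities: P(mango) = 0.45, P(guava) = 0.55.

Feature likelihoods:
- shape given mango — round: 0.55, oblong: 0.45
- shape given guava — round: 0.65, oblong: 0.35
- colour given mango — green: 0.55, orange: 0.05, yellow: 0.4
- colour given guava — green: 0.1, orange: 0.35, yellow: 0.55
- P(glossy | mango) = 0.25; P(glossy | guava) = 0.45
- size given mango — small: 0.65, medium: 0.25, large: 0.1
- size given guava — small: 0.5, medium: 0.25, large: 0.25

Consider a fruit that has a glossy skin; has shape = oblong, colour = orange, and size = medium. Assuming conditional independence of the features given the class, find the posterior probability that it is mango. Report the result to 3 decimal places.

0.077

mango: 0.45 × 0.45 × 0.05 × 0.25 × 0.25 = 0.0006328125
guava: 0.55 × 0.35 × 0.35 × 0.45 × 0.25 = 0.0075796875
P(mango | x) = 0.0006328125 / 0.0082125 ≈ 0.077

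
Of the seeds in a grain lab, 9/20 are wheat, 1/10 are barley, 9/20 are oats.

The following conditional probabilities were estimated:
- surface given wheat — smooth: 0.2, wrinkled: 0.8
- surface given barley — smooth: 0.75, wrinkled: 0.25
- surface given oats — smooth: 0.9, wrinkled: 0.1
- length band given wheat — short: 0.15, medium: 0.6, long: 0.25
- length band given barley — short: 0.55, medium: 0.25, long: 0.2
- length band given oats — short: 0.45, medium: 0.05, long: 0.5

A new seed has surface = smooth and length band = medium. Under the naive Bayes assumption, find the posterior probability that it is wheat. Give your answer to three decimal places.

0.581

wheat: 0.45 × 0.2 × 0.6 = 0.054
barley: 0.1 × 0.75 × 0.25 = 0.01875
oats: 0.45 × 0.9 × 0.05 = 0.02025
P(wheat | x) = 0.054 / 0.093 ≈ 0.581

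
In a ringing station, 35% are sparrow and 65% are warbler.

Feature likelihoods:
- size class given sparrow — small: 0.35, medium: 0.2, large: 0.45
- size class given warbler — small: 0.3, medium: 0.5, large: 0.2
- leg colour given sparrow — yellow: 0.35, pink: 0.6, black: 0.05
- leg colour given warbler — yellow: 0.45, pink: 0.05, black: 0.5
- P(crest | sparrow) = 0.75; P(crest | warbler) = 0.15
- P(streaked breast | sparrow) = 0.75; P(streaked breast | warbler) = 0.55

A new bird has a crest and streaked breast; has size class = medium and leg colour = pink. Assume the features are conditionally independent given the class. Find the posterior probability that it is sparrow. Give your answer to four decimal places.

sparrow: 0.35 × 0.2 × 0.6 × 0.75 × 0.75 = 0.023625
warbler: 0.65 × 0.5 × 0.05 × 0.15 × 0.55 = 0.001340625
P(sparrow | x) = 0.023625 / 0.024965625 ≈ 0.9463

0.9463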